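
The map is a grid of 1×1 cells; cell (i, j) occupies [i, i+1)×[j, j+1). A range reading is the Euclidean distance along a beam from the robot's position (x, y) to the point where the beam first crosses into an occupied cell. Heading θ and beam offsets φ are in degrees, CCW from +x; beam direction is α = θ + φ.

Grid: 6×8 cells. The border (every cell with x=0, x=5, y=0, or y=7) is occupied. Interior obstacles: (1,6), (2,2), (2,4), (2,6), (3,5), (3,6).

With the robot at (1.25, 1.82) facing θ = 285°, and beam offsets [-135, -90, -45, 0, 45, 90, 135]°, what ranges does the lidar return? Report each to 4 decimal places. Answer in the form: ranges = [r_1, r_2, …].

ranges = [0.2887, 0.2588, 0.5000, 0.8489, 1.6400, 0.7765, 2.5172]

beam 1: φ=-135°, α=150°
  dir = (cos 150°, sin 150°) = (-0.8660, 0.5000); from cell (1,1)
  next x-line at t=0.2887, next y-line at t=0.3600; Δt_x=1.1547, Δt_y=2.0000
    x: enter (0,1) at t=0.2887 ← occupied
  → r_1 = 0.2887
beam 2: φ=-90°, α=195°
  dir = (cos 195°, sin 195°) = (-0.9659, -0.2588); from cell (1,1)
  next x-line at t=0.2588, next y-line at t=3.1682; Δt_x=1.0353, Δt_y=3.8637
    x: enter (0,1) at t=0.2588 ← occupied
  → r_2 = 0.2588
beam 3: φ=-45°, α=240°
  dir = (cos 240°, sin 240°) = (-0.5000, -0.8660); from cell (1,1)
  next x-line at t=0.5000, next y-line at t=0.9469; Δt_x=2.0000, Δt_y=1.1547
    x: enter (0,1) at t=0.5000 ← occupied
  → r_3 = 0.5000
beam 4: φ=0°, α=285°
  dir = (cos 285°, sin 285°) = (0.2588, -0.9659); from cell (1,1)
  next x-line at t=2.8978, next y-line at t=0.8489; Δt_x=3.8637, Δt_y=1.0353
    y: enter (1,0) at t=0.8489 ← occupied
  → r_4 = 0.8489
beam 5: φ=45°, α=330°
  dir = (cos 330°, sin 330°) = (0.8660, -0.5000); from cell (1,1)
  next x-line at t=0.8660, next y-line at t=1.6400; Δt_x=1.1547, Δt_y=2.0000
    x: enter (2,1) at t=0.8660
    y: enter (2,0) at t=1.6400 ← occupied
  → r_5 = 1.6400
beam 6: φ=90°, α=15°
  dir = (cos 15°, sin 15°) = (0.9659, 0.2588); from cell (1,1)
  next x-line at t=0.7765, next y-line at t=0.6955; Δt_x=1.0353, Δt_y=3.8637
    y: enter (1,2) at t=0.6955
    x: enter (2,2) at t=0.7765 ← occupied
  → r_6 = 0.7765
beam 7: φ=135°, α=60°
  dir = (cos 60°, sin 60°) = (0.5000, 0.8660); from cell (1,1)
  next x-line at t=1.5000, next y-line at t=0.2078; Δt_x=2.0000, Δt_y=1.1547
    y: enter (1,2) at t=0.2078
    y: enter (1,3) at t=1.3625
    x: enter (2,3) at t=1.5000
    y: enter (2,4) at t=2.5172 ← occupied
  → r_7 = 2.5172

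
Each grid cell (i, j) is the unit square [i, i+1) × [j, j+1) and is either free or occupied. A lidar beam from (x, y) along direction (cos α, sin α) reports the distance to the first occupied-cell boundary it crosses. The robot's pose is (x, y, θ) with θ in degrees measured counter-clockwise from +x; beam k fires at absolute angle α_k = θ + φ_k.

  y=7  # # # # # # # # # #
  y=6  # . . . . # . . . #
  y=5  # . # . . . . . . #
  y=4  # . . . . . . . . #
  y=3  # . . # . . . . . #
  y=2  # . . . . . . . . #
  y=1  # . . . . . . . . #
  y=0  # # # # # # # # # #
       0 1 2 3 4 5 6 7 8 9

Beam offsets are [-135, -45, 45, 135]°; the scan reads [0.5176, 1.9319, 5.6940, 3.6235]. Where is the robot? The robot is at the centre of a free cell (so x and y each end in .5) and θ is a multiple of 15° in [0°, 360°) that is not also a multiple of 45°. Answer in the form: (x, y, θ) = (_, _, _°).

(x, y, θ) = (8.5, 4.5, 120°)

Candidates: 45 free-cell centres × 16 headings = 720 poses. Raycast each; keep the one whose scan matches to 4 dp.
  (3.5, 4.5, 75°): beam 1 = 0.5774 ≠ 0.5176 ✗
  (2.5, 4.5, 75°): beam 1 = 1.0000 ≠ 0.5176 ✗
  (6.5, 6.5, 285°): beam 1 = 0.5774 ≠ 0.5176 ✗
  …
  (8.5, 4.5, 120°): r_1=0.5176, r_2=1.9319, r_3=5.6940, r_4=3.6235 — all match ✓
No second candidate reproduces the full scan.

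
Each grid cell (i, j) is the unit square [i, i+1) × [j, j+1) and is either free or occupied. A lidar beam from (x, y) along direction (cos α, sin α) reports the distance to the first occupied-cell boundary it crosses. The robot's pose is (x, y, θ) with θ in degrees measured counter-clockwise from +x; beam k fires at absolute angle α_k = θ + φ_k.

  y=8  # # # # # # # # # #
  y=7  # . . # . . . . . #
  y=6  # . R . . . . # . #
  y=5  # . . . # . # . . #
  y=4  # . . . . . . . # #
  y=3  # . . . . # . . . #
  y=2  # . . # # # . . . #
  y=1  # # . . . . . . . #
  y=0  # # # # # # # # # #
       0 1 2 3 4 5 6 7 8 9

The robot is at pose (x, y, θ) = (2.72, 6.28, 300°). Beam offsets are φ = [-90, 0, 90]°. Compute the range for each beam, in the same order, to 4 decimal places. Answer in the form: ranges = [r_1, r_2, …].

beam 1: φ=-90°, α=210°
  d=(-0.8660,-0.5000)  start (2,6)  tX=0.8314 tY=0.5600  stride 1/|dx|=1.1547 1/|dy|=2.0000
    cross y-line → (2,5), t=0.5600
    cross x-line → (1,5), t=0.8314
    cross x-line → (0,5), t=1.9861 (wall)
  → r_1 = 1.9861
beam 2: φ=0°, α=300°
  d=(0.5000,-0.8660)  start (2,6)  tX=0.5600 tY=0.3233  stride 1/|dx|=2.0000 1/|dy|=1.1547
    cross y-line → (2,5), t=0.3233
    cross x-line → (3,5), t=0.5600
    cross y-line → (3,4), t=1.4780
    cross x-line → (4,4), t=2.5600
    cross y-line → (4,3), t=2.6327
    cross y-line → (4,2), t=3.7874 (wall)
  → r_2 = 3.7874
beam 3: φ=90°, α=30°
  d=(0.8660,0.5000)  start (2,6)  tX=0.3233 tY=1.4400  stride 1/|dx|=1.1547 1/|dy|=2.0000
    cross x-line → (3,6), t=0.3233
    cross y-line → (3,7), t=1.4400 (wall)
  → r_3 = 1.4400

ranges = [1.9861, 3.7874, 1.4400]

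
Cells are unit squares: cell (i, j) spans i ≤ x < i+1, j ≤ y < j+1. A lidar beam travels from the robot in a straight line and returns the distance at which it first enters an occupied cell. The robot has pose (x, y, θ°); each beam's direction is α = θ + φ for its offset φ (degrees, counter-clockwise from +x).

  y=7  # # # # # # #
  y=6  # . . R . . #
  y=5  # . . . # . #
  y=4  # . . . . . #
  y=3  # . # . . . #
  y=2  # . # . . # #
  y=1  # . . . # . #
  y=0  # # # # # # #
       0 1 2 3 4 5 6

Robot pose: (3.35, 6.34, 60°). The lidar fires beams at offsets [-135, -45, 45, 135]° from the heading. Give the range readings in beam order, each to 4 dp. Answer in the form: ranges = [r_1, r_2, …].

ranges = [4.4931, 2.5500, 0.6833, 2.4329]

beam 1: φ=-135°, α=285°
  direction (0.2588, -0.9659); cell (3,6); t to first gridline: x 2.5114, y 0.3520 (then +3.8637 / +1.0353)
    (3,5) via y @ 0.3520
    (3,4) via y @ 1.3873
    (3,3) via y @ 2.4225
    (4,3) via x @ 2.5114
    (4,2) via y @ 3.4578
    (4,1) via y @ 4.4931  # hit
  → r_1 = 4.4931
beam 2: φ=-45°, α=15°
  direction (0.9659, 0.2588); cell (3,6); t to first gridline: x 0.6729, y 2.5500 (then +1.0353 / +3.8637)
    (4,6) via x @ 0.6729
    (5,6) via x @ 1.7082
    (5,7) via y @ 2.5500  # hit
  → r_2 = 2.5500
beam 3: φ=45°, α=105°
  direction (-0.2588, 0.9659); cell (3,6); t to first gridline: x 1.3523, y 0.6833 (then +3.8637 / +1.0353)
    (3,7) via y @ 0.6833  # hit
  → r_3 = 0.6833
beam 4: φ=135°, α=195°
  direction (-0.9659, -0.2588); cell (3,6); t to first gridline: x 0.3623, y 1.3137 (then +1.0353 / +3.8637)
    (2,6) via x @ 0.3623
    (2,5) via y @ 1.3137
    (1,5) via x @ 1.3976
    (0,5) via x @ 2.4329  # hit
  → r_4 = 2.4329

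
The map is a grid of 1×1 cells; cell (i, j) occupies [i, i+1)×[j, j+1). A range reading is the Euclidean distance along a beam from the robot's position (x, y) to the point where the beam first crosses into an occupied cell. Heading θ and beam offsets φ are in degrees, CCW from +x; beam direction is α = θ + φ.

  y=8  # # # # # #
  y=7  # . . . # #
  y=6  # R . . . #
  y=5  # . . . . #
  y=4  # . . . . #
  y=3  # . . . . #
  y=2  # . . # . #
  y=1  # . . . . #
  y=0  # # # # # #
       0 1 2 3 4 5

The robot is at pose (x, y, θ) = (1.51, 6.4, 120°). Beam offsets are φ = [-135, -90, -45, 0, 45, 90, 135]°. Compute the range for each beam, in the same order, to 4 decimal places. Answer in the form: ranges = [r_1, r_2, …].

ranges = [3.6131, 2.8752, 1.6564, 1.0200, 0.5280, 0.5889, 1.9705]

beam 1: φ=-135°, α=345°
  d=(0.9659,-0.2588)  start (1,6)  tX=0.5073 tY=1.5455  stride 1/|dx|=1.0353 1/|dy|=3.8637
    cross x-line → (2,6), t=0.5073
    cross x-line → (3,6), t=1.5426
    cross y-line → (3,5), t=1.5455
    cross x-line → (4,5), t=2.5778
    cross x-line → (5,5), t=3.6131 (wall)
  → r_1 = 3.6131
beam 2: φ=-90°, α=30°
  d=(0.8660,0.5000)  start (1,6)  tX=0.5658 tY=1.2000  stride 1/|dx|=1.1547 1/|dy|=2.0000
    cross x-line → (2,6), t=0.5658
    cross y-line → (2,7), t=1.2000
    cross x-line → (3,7), t=1.7205
    cross x-line → (4,7), t=2.8752 (wall)
  → r_2 = 2.8752
beam 3: φ=-45°, α=75°
  d=(0.2588,0.9659)  start (1,6)  tX=1.8932 tY=0.6212  stride 1/|dx|=3.8637 1/|dy|=1.0353
    cross y-line → (1,7), t=0.6212
    cross y-line → (1,8), t=1.6564 (wall)
  → r_3 = 1.6564
beam 4: φ=0°, α=120°
  d=(-0.5000,0.8660)  start (1,6)  tX=1.0200 tY=0.6928  stride 1/|dx|=2.0000 1/|dy|=1.1547
    cross y-line → (1,7), t=0.6928
    cross x-line → (0,7), t=1.0200 (wall)
  → r_4 = 1.0200
beam 5: φ=45°, α=165°
  d=(-0.9659,0.2588)  start (1,6)  tX=0.5280 tY=2.3182  stride 1/|dx|=1.0353 1/|dy|=3.8637
    cross x-line → (0,6), t=0.5280 (wall)
  → r_5 = 0.5280
beam 6: φ=90°, α=210°
  d=(-0.8660,-0.5000)  start (1,6)  tX=0.5889 tY=0.8000  stride 1/|dx|=1.1547 1/|dy|=2.0000
    cross x-line → (0,6), t=0.5889 (wall)
  → r_6 = 0.5889
beam 7: φ=135°, α=255°
  d=(-0.2588,-0.9659)  start (1,6)  tX=1.9705 tY=0.4141  stride 1/|dx|=3.8637 1/|dy|=1.0353
    cross y-line → (1,5), t=0.4141
    cross y-line → (1,4), t=1.4494
    cross x-line → (0,4), t=1.9705 (wall)
  → r_7 = 1.9705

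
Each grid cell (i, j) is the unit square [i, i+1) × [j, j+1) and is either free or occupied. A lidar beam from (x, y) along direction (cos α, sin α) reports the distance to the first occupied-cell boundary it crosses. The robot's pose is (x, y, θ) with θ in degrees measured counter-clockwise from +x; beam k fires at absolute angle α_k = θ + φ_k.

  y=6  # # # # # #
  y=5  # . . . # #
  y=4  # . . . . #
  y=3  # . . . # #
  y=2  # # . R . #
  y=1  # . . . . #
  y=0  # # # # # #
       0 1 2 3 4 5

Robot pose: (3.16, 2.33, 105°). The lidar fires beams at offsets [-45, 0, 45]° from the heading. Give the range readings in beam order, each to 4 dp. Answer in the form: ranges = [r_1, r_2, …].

ranges = [1.6800, 3.7995, 1.3395]

beam 1: φ=-45°, α=60°
  direction (0.5000, 0.8660); cell (3,2); t to first gridline: x 1.6800, y 0.7736 (then +2.0000 / +1.1547)
    (3,3) via y @ 0.7736
    (4,3) via x @ 1.6800  # hit
  → r_1 = 1.6800
beam 2: φ=0°, α=105°
  direction (-0.2588, 0.9659); cell (3,2); t to first gridline: x 0.6182, y 0.6936 (then +3.8637 / +1.0353)
    (2,2) via x @ 0.6182
    (2,3) via y @ 0.6936
    (2,4) via y @ 1.7289
    (2,5) via y @ 2.7642
    (2,6) via y @ 3.7995  # hit
  → r_2 = 3.7995
beam 3: φ=45°, α=150°
  direction (-0.8660, 0.5000); cell (3,2); t to first gridline: x 0.1848, y 1.3400 (then +1.1547 / +2.0000)
    (2,2) via x @ 0.1848
    (1,2) via x @ 1.3395  # hit
  → r_3 = 1.3395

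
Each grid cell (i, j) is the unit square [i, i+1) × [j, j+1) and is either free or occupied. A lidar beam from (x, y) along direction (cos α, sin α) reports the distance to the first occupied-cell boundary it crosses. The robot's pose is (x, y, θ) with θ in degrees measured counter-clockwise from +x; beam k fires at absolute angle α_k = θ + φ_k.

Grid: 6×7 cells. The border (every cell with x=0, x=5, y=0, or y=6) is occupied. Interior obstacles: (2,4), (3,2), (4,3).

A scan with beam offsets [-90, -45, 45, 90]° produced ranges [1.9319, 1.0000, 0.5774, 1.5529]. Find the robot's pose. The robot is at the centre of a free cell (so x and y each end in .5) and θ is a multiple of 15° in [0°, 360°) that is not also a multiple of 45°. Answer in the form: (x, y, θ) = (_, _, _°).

(x, y, θ) = (1.5, 2.5, 165°)

Candidates: 17 free-cell centres × 16 headings = 272 poses. Raycast each; keep the one whose scan matches to 4 dp.
  (3.5, 3.5, 15°): beam 1 = 0.5176 ≠ 1.9319 ✗
  (3.5, 1.5, 285°): beam 2 = 0.5774 ≠ 1.0000 ✗
  (1.5, 1.5, 285°): beam 1 = 0.5176 ≠ 1.9319 ✗
  (2.5, 2.5, 255°): beam 1 = 1.5529 ≠ 1.9319 ✗
  (1.5, 1.5, 15°): beam 1 = 0.5176 ≠ 1.9319 ✗
  …
  (1.5, 2.5, 165°): r_1=1.9319, r_2=1.0000, r_3=0.5774, r_4=1.5529 — all match ✓
Only this pose fits every beam.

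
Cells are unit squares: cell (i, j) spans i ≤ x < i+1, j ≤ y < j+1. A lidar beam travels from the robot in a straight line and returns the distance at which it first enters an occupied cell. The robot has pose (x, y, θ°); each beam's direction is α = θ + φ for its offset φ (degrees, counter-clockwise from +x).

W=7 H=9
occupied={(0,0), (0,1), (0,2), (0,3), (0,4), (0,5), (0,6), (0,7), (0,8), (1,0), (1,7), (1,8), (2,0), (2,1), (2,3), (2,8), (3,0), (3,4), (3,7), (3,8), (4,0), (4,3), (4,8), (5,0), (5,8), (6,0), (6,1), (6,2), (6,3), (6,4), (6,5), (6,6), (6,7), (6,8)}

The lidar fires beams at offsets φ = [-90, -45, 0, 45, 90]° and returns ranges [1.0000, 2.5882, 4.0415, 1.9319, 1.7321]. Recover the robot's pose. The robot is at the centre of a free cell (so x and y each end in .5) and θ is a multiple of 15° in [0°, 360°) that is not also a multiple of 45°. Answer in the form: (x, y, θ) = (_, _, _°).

(x, y, θ) = (5.5, 5.5, 150°)

Enumerate (i+0.5, j+0.5, θ) over the 29 free cells and 16 admissible headings. For each, cast all 5 beams and compare to the given ranges.
  (2.5, 4.5, 150°): beam 1 = 2.8868 ≠ 1.0000 ✗
  (5.5, 6.5, 30°): beam 2 = 0.5176 ≠ 2.5882 ✗
  (5.5, 6.5, 345°): beam 1 = 2.5882 ≠ 1.0000 ✗
  (5.5, 5.5, 30°): beam 2 = 0.5176 ≠ 2.5882 ✗
  (5.5, 5.5, 15°): beam 1 = 1.9319 ≠ 1.0000 ✗
  …
  (5.5, 5.5, 150°): r_1=1.0000, r_2=2.5882, r_3=4.0415, r_4=1.9319, r_5=1.7321 — all match ✓
Unique over the lattice → pose = (5.5, 5.5, 150°).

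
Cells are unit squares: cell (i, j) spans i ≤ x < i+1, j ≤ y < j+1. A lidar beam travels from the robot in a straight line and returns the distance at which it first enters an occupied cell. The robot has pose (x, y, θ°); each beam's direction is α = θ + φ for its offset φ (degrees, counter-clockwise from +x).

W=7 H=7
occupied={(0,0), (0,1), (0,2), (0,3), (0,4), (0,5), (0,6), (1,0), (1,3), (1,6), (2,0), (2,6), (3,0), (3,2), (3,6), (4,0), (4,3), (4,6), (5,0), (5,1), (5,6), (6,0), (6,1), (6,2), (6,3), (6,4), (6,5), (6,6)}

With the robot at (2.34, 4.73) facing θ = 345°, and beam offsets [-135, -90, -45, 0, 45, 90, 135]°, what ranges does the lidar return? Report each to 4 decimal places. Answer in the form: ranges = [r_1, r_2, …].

beam 1: φ=-135°, α=210°
  dir = (cos 210°, sin 210°) = (-0.8660, -0.5000); from cell (2,4)
  next x-line at t=0.3926, next y-line at t=1.4600; Δt_x=1.1547, Δt_y=2.0000
    x: enter (1,4) at t=0.3926
    y: enter (1,3) at t=1.4600 ← occupied
  → r_1 = 1.4600
beam 2: φ=-90°, α=255°
  dir = (cos 255°, sin 255°) = (-0.2588, -0.9659); from cell (2,4)
  next x-line at t=1.3137, next y-line at t=0.7558; Δt_x=3.8637, Δt_y=1.0353
    y: enter (2,3) at t=0.7558
    x: enter (1,3) at t=1.3137 ← occupied
  → r_2 = 1.3137
beam 3: φ=-45°, α=300°
  dir = (cos 300°, sin 300°) = (0.5000, -0.8660); from cell (2,4)
  next x-line at t=1.3200, next y-line at t=0.8429; Δt_x=2.0000, Δt_y=1.1547
    y: enter (2,3) at t=0.8429
    x: enter (3,3) at t=1.3200
    y: enter (3,2) at t=1.9976 ← occupied
  → r_3 = 1.9976
beam 4: φ=0°, α=345°
  dir = (cos 345°, sin 345°) = (0.9659, -0.2588); from cell (2,4)
  next x-line at t=0.6833, next y-line at t=2.8205; Δt_x=1.0353, Δt_y=3.8637
    x: enter (3,4) at t=0.6833
    x: enter (4,4) at t=1.7186
    x: enter (5,4) at t=2.7538
    y: enter (5,3) at t=2.8205
    x: enter (6,3) at t=3.7891 ← occupied
  → r_4 = 3.7891
beam 5: φ=45°, α=30°
  dir = (cos 30°, sin 30°) = (0.8660, 0.5000); from cell (2,4)
  next x-line at t=0.7621, next y-line at t=0.5400; Δt_x=1.1547, Δt_y=2.0000
    y: enter (2,5) at t=0.5400
    x: enter (3,5) at t=0.7621
    x: enter (4,5) at t=1.9168
    y: enter (4,6) at t=2.5400 ← occupied
  → r_5 = 2.5400
beam 6: φ=90°, α=75°
  dir = (cos 75°, sin 75°) = (0.2588, 0.9659); from cell (2,4)
  next x-line at t=2.5500, next y-line at t=0.2795; Δt_x=3.8637, Δt_y=1.0353
    y: enter (2,5) at t=0.2795
    y: enter (2,6) at t=1.3148 ← occupied
  → r_6 = 1.3148
beam 7: φ=135°, α=120°
  dir = (cos 120°, sin 120°) = (-0.5000, 0.8660); from cell (2,4)
  next x-line at t=0.6800, next y-line at t=0.3118; Δt_x=2.0000, Δt_y=1.1547
    y: enter (2,5) at t=0.3118
    x: enter (1,5) at t=0.6800
    y: enter (1,6) at t=1.4665 ← occupied
  → r_7 = 1.4665

ranges = [1.4600, 1.3137, 1.9976, 3.7891, 2.5400, 1.3148, 1.4665]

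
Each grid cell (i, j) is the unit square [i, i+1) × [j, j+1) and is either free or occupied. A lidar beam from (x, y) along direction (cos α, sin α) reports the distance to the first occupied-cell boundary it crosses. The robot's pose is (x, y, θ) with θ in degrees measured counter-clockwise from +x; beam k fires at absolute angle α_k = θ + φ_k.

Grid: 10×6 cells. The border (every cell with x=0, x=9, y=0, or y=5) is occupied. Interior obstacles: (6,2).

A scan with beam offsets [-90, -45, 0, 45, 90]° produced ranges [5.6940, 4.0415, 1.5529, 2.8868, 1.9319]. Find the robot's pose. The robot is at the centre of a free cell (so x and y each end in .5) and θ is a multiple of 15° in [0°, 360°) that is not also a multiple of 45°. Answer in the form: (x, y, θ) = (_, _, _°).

(x, y, θ) = (6.5, 4.5, 285°)

Candidates: 31 free-cell centres × 16 headings = 496 poses. Raycast each; keep the one whose scan matches to 4 dp.
  (3.5, 1.5, 150°): beam 1 = 4.0415 ≠ 5.6940 ✗
  (7.5, 2.5, 60°): beam 1 = 1.7321 ≠ 5.6940 ✗
  (4.5, 2.5, 255°): beam 1 = 3.6235 ≠ 5.6940 ✗
  …
  (6.5, 4.5, 285°): r_1=5.6940, r_2=4.0415, r_3=1.5529, r_4=2.8868, r_5=1.9319 — all match ✓
Only this pose fits every beam.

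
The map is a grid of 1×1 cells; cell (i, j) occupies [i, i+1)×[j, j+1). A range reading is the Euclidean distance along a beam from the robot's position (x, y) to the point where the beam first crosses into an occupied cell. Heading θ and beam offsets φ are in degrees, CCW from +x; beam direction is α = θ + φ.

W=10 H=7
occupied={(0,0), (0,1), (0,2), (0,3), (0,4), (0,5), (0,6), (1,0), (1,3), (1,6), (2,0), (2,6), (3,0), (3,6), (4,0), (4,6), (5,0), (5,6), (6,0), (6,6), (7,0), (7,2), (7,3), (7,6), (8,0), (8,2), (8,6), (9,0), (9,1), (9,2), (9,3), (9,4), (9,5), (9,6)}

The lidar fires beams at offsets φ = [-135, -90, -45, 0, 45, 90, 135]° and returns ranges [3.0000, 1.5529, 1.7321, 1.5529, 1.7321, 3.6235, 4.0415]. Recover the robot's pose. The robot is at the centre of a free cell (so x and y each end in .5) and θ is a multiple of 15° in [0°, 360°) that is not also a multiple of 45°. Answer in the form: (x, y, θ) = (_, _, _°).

(x, y, θ) = (5.5, 2.5, 345°)

Enumerate (i+0.5, j+0.5, θ) over the 36 free cells and 16 admissible headings. For each, cast all 7 beams and compare to the given ranges.
  (6.5, 1.5, 75°): beam 1 = 0.5774 ≠ 3.0000 ✗
  (5.5, 5.5, 240°): beam 1 = 0.5176 ≠ 3.0000 ✗
  (6.5, 1.5, 60°): beam 1 = 0.5176 ≠ 3.0000 ✗
  (2.5, 1.5, 165°): beam 1 = 7.5056 ≠ 3.0000 ✗
  …
  (5.5, 2.5, 345°): r_1=3.0000, r_2=1.5529, r_3=1.7321, r_4=1.5529, r_5=1.7321, r_6=3.6235, r_7=4.0415 — all match ✓
No second candidate reproduces the full scan.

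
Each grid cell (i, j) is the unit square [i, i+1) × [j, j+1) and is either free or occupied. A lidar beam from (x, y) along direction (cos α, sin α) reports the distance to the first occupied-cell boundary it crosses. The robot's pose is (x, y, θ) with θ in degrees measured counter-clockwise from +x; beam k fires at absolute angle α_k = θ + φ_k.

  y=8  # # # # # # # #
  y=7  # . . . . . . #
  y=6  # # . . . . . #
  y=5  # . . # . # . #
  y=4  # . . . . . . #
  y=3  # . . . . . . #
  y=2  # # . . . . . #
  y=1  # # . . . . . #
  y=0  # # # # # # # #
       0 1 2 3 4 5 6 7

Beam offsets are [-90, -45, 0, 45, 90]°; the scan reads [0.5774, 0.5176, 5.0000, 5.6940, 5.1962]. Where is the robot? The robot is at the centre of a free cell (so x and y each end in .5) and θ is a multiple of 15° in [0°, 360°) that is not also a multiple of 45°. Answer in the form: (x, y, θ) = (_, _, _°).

Enumerate (i+0.5, j+0.5, θ) over the 37 free cells and 16 admissible headings. For each, cast all 5 beams and compare to the given ranges.
  (4.5, 2.5, 240°): beam 1 = 4.0415 ≠ 0.5774 ✗
  (6.5, 1.5, 165°): beam 1 = 1.9319 ≠ 0.5774 ✗
  (3.5, 4.5, 75°): beam 1 = 3.6235 ≠ 0.5774 ✗
  (4.5, 7.5, 150°): beam 3 = 1.0000 ≠ 5.0000 ✗
  …
  (1.5, 3.5, 330°): r_1=0.5774, r_2=0.5176, r_3=5.0000, r_4=5.6940, r_5=5.1962 — all match ✓
Unique over the lattice → pose = (1.5, 3.5, 330°).

(x, y, θ) = (1.5, 3.5, 330°)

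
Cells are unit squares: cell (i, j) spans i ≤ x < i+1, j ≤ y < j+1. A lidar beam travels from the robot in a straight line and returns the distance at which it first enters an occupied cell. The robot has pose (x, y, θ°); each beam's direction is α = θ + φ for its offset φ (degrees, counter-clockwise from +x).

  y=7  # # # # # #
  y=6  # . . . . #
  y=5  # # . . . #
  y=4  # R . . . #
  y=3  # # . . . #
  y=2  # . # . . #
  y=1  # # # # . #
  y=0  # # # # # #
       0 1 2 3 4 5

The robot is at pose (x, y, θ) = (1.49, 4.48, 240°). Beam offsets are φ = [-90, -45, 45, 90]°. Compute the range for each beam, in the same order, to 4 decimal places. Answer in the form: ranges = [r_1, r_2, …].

beam 1: φ=-90°, α=150°
  direction (-0.8660, 0.5000); cell (1,4); t to first gridline: x 0.5658, y 1.0400 (then +1.1547 / +2.0000)
    (0,4) via x @ 0.5658  # hit
  → r_1 = 0.5658
beam 2: φ=-45°, α=195°
  direction (-0.9659, -0.2588); cell (1,4); t to first gridline: x 0.5073, y 1.8546 (then +1.0353 / +3.8637)
    (0,4) via x @ 0.5073  # hit
  → r_2 = 0.5073
beam 3: φ=45°, α=285°
  direction (0.2588, -0.9659); cell (1,4); t to first gridline: x 1.9705, y 0.4969 (then +3.8637 / +1.0353)
    (1,3) via y @ 0.4969  # hit
  → r_3 = 0.4969
beam 4: φ=90°, α=330°
  direction (0.8660, -0.5000); cell (1,4); t to first gridline: x 0.5889, y 0.9600 (then +1.1547 / +2.0000)
    (2,4) via x @ 0.5889
    (2,3) via y @ 0.9600
    (3,3) via x @ 1.7436
    (4,3) via x @ 2.8983
    (4,2) via y @ 2.9600
    (5,2) via x @ 4.0530  # hit
  → r_4 = 4.0530

ranges = [0.5658, 0.5073, 0.4969, 4.0530]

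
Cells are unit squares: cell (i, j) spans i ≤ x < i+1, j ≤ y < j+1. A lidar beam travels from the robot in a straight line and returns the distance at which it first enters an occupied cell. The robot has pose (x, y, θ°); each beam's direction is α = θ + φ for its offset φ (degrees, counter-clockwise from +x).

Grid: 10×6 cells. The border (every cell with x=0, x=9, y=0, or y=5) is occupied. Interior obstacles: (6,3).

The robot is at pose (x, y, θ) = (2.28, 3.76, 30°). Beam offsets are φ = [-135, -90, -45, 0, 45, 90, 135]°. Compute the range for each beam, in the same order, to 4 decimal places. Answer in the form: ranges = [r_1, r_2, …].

ranges = [2.8574, 3.1870, 6.9571, 2.4800, 1.2837, 1.4318, 1.3252]

beam 1: φ=-135°, α=255°
  dir = (cos 255°, sin 255°) = (-0.2588, -0.9659); from cell (2,3)
  next x-line at t=1.0818, next y-line at t=0.7868; Δt_x=3.8637, Δt_y=1.0353
    y: enter (2,2) at t=0.7868
    x: enter (1,2) at t=1.0818
    y: enter (1,1) at t=1.8221
    y: enter (1,0) at t=2.8574 ← occupied
  → r_1 = 2.8574
beam 2: φ=-90°, α=300°
  dir = (cos 300°, sin 300°) = (0.5000, -0.8660); from cell (2,3)
  next x-line at t=1.4400, next y-line at t=0.8776; Δt_x=2.0000, Δt_y=1.1547
    y: enter (2,2) at t=0.8776
    x: enter (3,2) at t=1.4400
    y: enter (3,1) at t=2.0323
    y: enter (3,0) at t=3.1870 ← occupied
  → r_2 = 3.1870
beam 3: φ=-45°, α=345°
  dir = (cos 345°, sin 345°) = (0.9659, -0.2588); from cell (2,3)
  next x-line at t=0.7454, next y-line at t=2.9364; Δt_x=1.0353, Δt_y=3.8637
    x: enter (3,3) at t=0.7454
    x: enter (4,3) at t=1.7807
    x: enter (5,3) at t=2.8160
    y: enter (5,2) at t=2.9364
    x: enter (6,2) at t=3.8512
    x: enter (7,2) at t=4.8865
    x: enter (8,2) at t=5.9218
    y: enter (8,1) at t=6.8001
    x: enter (9,1) at t=6.9571 ← occupied
  → r_3 = 6.9571
beam 4: φ=0°, α=30°
  dir = (cos 30°, sin 30°) = (0.8660, 0.5000); from cell (2,3)
  next x-line at t=0.8314, next y-line at t=0.4800; Δt_x=1.1547, Δt_y=2.0000
    y: enter (2,4) at t=0.4800
    x: enter (3,4) at t=0.8314
    x: enter (4,4) at t=1.9861
    y: enter (4,5) at t=2.4800 ← occupied
  → r_4 = 2.4800
beam 5: φ=45°, α=75°
  dir = (cos 75°, sin 75°) = (0.2588, 0.9659); from cell (2,3)
  next x-line at t=2.7819, next y-line at t=0.2485; Δt_x=3.8637, Δt_y=1.0353
    y: enter (2,4) at t=0.2485
    y: enter (2,5) at t=1.2837 ← occupied
  → r_5 = 1.2837
beam 6: φ=90°, α=120°
  dir = (cos 120°, sin 120°) = (-0.5000, 0.8660); from cell (2,3)
  next x-line at t=0.5600, next y-line at t=0.2771; Δt_x=2.0000, Δt_y=1.1547
    y: enter (2,4) at t=0.2771
    x: enter (1,4) at t=0.5600
    y: enter (1,5) at t=1.4318 ← occupied
  → r_6 = 1.4318
beam 7: φ=135°, α=165°
  dir = (cos 165°, sin 165°) = (-0.9659, 0.2588); from cell (2,3)
  next x-line at t=0.2899, next y-line at t=0.9273; Δt_x=1.0353, Δt_y=3.8637
    x: enter (1,3) at t=0.2899
    y: enter (1,4) at t=0.9273
    x: enter (0,4) at t=1.3252 ← occupied
  → r_7 = 1.3252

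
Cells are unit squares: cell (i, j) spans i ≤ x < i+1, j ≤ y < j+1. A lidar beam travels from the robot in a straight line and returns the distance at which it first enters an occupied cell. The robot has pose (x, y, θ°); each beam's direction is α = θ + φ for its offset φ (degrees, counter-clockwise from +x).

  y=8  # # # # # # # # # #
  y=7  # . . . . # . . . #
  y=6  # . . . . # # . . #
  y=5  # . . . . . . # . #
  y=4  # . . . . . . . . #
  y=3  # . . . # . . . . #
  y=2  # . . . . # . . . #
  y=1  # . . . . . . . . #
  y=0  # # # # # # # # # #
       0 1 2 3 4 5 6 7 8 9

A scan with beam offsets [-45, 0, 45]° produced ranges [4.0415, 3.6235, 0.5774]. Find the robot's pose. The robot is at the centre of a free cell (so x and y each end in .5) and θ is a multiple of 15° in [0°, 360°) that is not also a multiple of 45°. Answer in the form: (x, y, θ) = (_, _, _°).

The pose lattice has 50·16 = 800 candidates. Test each by forward raycasting.
  (8.5, 2.5, 75°): beam 1 = 0.5774 ≠ 4.0415 ✗
  (8.5, 1.5, 330°): beam 1 = 0.5176 ≠ 4.0415 ✗
  (8.5, 7.5, 330°): beam 1 = 1.9319 ≠ 4.0415 ✗
  (6.5, 5.5, 120°): beam 1 = 0.5176 ≠ 4.0415 ✗
  …
  (4.5, 4.5, 195°): r_1=4.0415, r_2=3.6235, r_3=0.5774 — all match ✓
Unique over the lattice → pose = (4.5, 4.5, 195°).

(x, y, θ) = (4.5, 4.5, 195°)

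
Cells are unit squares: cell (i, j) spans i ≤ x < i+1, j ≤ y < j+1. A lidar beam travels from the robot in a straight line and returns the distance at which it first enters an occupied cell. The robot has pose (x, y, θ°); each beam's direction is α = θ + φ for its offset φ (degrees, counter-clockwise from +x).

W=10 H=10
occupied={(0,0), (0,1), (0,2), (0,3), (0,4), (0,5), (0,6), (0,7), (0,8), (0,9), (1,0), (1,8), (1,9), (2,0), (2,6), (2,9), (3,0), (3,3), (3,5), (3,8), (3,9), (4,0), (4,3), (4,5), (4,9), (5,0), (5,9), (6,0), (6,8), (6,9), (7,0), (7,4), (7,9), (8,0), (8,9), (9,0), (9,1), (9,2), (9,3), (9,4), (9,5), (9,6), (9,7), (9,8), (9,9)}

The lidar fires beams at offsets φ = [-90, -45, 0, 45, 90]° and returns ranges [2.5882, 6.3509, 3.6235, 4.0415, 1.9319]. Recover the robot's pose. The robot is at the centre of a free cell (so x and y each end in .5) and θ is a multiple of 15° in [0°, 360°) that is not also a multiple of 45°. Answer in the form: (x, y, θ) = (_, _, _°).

The pose lattice has 55·16 = 880 candidates. Test each by forward raycasting.
  (7.5, 3.5, 345°): beam 2 = 2.8868 ≠ 6.3509 ✗
  (1.5, 2.5, 150°): beam 1 = 3.0000 ≠ 2.5882 ✗
  (3.5, 1.5, 60°): beam 1 = 1.0000 ≠ 2.5882 ✗
  (6.5, 1.5, 345°): beam 1 = 0.5176 ≠ 2.5882 ✗
  …
  (5.5, 6.5, 345°): r_1=2.5882, r_2=6.3509, r_3=3.6235, r_4=4.0415, r_5=1.9319 — all match ✓
Only this pose fits every beam.

(x, y, θ) = (5.5, 6.5, 345°)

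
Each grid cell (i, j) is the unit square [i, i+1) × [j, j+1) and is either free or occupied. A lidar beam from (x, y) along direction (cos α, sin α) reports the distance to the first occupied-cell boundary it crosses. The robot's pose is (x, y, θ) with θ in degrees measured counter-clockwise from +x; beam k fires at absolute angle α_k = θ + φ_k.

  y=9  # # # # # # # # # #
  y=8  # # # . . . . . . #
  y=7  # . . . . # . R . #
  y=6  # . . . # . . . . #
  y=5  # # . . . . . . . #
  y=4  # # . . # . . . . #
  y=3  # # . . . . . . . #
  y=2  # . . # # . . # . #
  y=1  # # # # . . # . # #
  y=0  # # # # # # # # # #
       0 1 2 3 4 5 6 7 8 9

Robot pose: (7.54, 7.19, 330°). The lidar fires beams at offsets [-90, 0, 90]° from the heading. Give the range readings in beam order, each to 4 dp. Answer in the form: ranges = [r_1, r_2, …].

beam 1: φ=-90°, α=240°
  d=(-0.5000,-0.8660)  start (7,7)  tX=1.0800 tY=0.2194  stride 1/|dx|=2.0000 1/|dy|=1.1547
    cross y-line → (7,6), t=0.2194
    cross x-line → (6,6), t=1.0800
    cross y-line → (6,5), t=1.3741
    cross y-line → (6,4), t=2.5288
    cross x-line → (5,4), t=3.0800
    cross y-line → (5,3), t=3.6835
    cross y-line → (5,2), t=4.8382
    cross x-line → (4,2), t=5.0800 (wall)
  → r_1 = 5.0800
beam 2: φ=0°, α=330°
  d=(0.8660,-0.5000)  start (7,7)  tX=0.5312 tY=0.3800  stride 1/|dx|=1.1547 1/|dy|=2.0000
    cross y-line → (7,6), t=0.3800
    cross x-line → (8,6), t=0.5312
    cross x-line → (9,6), t=1.6859 (wall)
  → r_2 = 1.6859
beam 3: φ=90°, α=60°
  d=(0.5000,0.8660)  start (7,7)  tX=0.9200 tY=0.9353  stride 1/|dx|=2.0000 1/|dy|=1.1547
    cross x-line → (8,7), t=0.9200
    cross y-line → (8,8), t=0.9353
    cross y-line → (8,9), t=2.0900 (wall)
  → r_3 = 2.0900

ranges = [5.0800, 1.6859, 2.0900]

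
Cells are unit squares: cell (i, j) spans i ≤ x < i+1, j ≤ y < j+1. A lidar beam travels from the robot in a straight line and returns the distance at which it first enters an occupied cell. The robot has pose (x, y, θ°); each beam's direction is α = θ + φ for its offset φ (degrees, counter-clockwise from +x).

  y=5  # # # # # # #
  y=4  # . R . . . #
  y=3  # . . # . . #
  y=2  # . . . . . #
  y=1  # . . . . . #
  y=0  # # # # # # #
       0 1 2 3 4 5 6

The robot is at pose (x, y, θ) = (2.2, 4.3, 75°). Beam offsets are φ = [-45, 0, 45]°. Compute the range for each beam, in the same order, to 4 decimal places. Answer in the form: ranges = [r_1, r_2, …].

beam 1: φ=-45°, α=30°
  direction (0.8660, 0.5000); cell (2,4); t to first gridline: x 0.9238, y 1.4000 (then +1.1547 / +2.0000)
    (3,4) via x @ 0.9238
    (3,5) via y @ 1.4000  # hit
  → r_1 = 1.4000
beam 2: φ=0°, α=75°
  direction (0.2588, 0.9659); cell (2,4); t to first gridline: x 3.0910, y 0.7247 (then +3.8637 / +1.0353)
    (2,5) via y @ 0.7247  # hit
  → r_2 = 0.7247
beam 3: φ=45°, α=120°
  direction (-0.5000, 0.8660); cell (2,4); t to first gridline: x 0.4000, y 0.8083 (then +2.0000 / +1.1547)
    (1,4) via x @ 0.4000
    (1,5) via y @ 0.8083  # hit
  → r_3 = 0.8083

ranges = [1.4000, 0.7247, 0.8083]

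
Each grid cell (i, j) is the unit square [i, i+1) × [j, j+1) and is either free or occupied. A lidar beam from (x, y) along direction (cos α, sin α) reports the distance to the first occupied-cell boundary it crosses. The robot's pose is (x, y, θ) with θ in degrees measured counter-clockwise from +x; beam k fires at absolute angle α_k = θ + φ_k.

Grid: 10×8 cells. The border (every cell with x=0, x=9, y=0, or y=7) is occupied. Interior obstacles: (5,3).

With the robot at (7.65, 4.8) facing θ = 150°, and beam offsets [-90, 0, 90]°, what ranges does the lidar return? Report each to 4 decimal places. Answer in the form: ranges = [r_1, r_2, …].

ranges = [2.5403, 4.4000, 4.3879]

beam 1: φ=-90°, α=60°
  cosα=0.5000 sinα=0.8660 | (7,4) | tMaxX 0.7000 tMaxY 0.2309 | tΔX 2.0000 tΔY 1.1547
    t=0.2309 [y] (7,5)
    t=0.7000 [x] (8,5)
    t=1.3856 [y] (8,6)
    t=2.5403 [y] (8,7) — stop
  → r_1 = 2.5403
beam 2: φ=0°, α=150°
  cosα=-0.8660 sinα=0.5000 | (7,4) | tMaxX 0.7506 tMaxY 0.4000 | tΔX 1.1547 tΔY 2.0000
    t=0.4000 [y] (7,5)
    t=0.7506 [x] (6,5)
    t=1.9053 [x] (5,5)
    t=2.4000 [y] (5,6)
    t=3.0600 [x] (4,6)
    t=4.2147 [x] (3,6)
    t=4.4000 [y] (3,7) — stop
  → r_2 = 4.4000
beam 3: φ=90°, α=240°
  cosα=-0.5000 sinα=-0.8660 | (7,4) | tMaxX 1.3000 tMaxY 0.9238 | tΔX 2.0000 tΔY 1.1547
    t=0.9238 [y] (7,3)
    t=1.3000 [x] (6,3)
    t=2.0785 [y] (6,2)
    t=3.2332 [y] (6,1)
    t=3.3000 [x] (5,1)
    t=4.3879 [y] (5,0) — stop
  → r_3 = 4.3879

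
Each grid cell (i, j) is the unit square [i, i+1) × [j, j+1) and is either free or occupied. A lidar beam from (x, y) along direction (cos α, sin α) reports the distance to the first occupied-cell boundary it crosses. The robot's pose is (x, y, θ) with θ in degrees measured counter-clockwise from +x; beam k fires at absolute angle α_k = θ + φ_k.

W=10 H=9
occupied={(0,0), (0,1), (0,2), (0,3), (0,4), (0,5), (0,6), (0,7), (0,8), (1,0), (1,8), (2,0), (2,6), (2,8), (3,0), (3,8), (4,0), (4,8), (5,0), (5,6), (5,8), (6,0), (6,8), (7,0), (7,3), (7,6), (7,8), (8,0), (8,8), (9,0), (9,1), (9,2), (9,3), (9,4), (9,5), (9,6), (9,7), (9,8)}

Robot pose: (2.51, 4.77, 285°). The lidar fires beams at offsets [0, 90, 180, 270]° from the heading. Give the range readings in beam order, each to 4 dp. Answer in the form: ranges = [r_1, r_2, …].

beam 1: φ=0°, α=285°
  direction (0.2588, -0.9659); cell (2,4); t to first gridline: x 1.8932, y 0.7972 (then +3.8637 / +1.0353)
    (2,3) via y @ 0.7972
    (2,2) via y @ 1.8324
    (3,2) via x @ 1.8932
    (3,1) via y @ 2.8677
    (3,0) via y @ 3.9030  # hit
  → r_1 = 3.9030
beam 2: φ=90°, α=15°
  direction (0.9659, 0.2588); cell (2,4); t to first gridline: x 0.5073, y 0.8887 (then +1.0353 / +3.8637)
    (3,4) via x @ 0.5073
    (3,5) via y @ 0.8887
    (4,5) via x @ 1.5426
    (5,5) via x @ 2.5778
    (6,5) via x @ 3.6131
    (7,5) via x @ 4.6484
    (7,6) via y @ 4.7524  # hit
  → r_2 = 4.7524
beam 3: φ=180°, α=105°
  direction (-0.2588, 0.9659); cell (2,4); t to first gridline: x 1.9705, y 0.2381 (then +3.8637 / +1.0353)
    (2,5) via y @ 0.2381
    (2,6) via y @ 1.2734  # hit
  → r_3 = 1.2734
beam 4: φ=270°, α=195°
  direction (-0.9659, -0.2588); cell (2,4); t to first gridline: x 0.5280, y 2.9751 (then +1.0353 / +3.8637)
    (1,4) via x @ 0.5280
    (0,4) via x @ 1.5633  # hit
  → r_4 = 1.5633

ranges = [3.9030, 4.7524, 1.2734, 1.5633]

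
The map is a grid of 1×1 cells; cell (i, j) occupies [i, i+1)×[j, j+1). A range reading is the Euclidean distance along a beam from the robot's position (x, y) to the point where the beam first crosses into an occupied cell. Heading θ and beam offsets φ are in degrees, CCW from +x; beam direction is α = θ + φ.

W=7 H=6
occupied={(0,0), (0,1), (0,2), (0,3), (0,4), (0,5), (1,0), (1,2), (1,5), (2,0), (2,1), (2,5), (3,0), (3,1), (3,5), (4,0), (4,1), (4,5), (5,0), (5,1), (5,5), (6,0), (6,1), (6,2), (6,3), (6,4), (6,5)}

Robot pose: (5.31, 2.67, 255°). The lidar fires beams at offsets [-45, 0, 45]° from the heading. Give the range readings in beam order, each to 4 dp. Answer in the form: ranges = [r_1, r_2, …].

beam 1: φ=-45°, α=210°
  direction (-0.8660, -0.5000); cell (5,2); t to first gridline: x 0.3580, y 1.3400 (then +1.1547 / +2.0000)
    (4,2) via x @ 0.3580
    (4,1) via y @ 1.3400  # hit
  → r_1 = 1.3400
beam 2: φ=0°, α=255°
  direction (-0.2588, -0.9659); cell (5,2); t to first gridline: x 1.1977, y 0.6936 (then +3.8637 / +1.0353)
    (5,1) via y @ 0.6936  # hit
  → r_2 = 0.6936
beam 3: φ=45°, α=300°
  direction (0.5000, -0.8660); cell (5,2); t to first gridline: x 1.3800, y 0.7736 (then +2.0000 / +1.1547)
    (5,1) via y @ 0.7736  # hit
  → r_3 = 0.7736

ranges = [1.3400, 0.6936, 0.7736]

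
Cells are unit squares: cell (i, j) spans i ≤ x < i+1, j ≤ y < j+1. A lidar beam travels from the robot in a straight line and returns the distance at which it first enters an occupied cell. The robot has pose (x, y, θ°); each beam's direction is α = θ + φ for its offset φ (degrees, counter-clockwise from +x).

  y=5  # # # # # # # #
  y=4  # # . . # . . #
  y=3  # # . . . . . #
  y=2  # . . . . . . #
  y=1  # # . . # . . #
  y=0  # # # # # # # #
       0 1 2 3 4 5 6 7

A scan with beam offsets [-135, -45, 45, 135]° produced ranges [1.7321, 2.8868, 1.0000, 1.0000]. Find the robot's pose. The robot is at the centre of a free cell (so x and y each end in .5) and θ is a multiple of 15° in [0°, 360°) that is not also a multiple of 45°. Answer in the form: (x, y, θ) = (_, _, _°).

The pose lattice has 19·16 = 304 candidates. Test each by forward raycasting.
  (6.5, 3.5, 240°): beam 1 = 1.5529 ≠ 1.7321 ✗
  (6.5, 4.5, 15°): beam 1 = 3.0000 ≠ 1.7321 ✗
  (6.5, 4.5, 210°): beam 1 = 0.5176 ≠ 1.7321 ✗
  (6.5, 2.5, 330°): beam 1 = 1.9319 ≠ 1.7321 ✗
  (2.5, 3.5, 240°): beam 1 = 1.5529 ≠ 1.7321 ✗
  …
  (2.5, 2.5, 105°): r_1=1.7321, r_2=2.8868, r_3=1.0000, r_4=1.0000 — all match ✓
Only this pose fits every beam.

(x, y, θ) = (2.5, 2.5, 105°)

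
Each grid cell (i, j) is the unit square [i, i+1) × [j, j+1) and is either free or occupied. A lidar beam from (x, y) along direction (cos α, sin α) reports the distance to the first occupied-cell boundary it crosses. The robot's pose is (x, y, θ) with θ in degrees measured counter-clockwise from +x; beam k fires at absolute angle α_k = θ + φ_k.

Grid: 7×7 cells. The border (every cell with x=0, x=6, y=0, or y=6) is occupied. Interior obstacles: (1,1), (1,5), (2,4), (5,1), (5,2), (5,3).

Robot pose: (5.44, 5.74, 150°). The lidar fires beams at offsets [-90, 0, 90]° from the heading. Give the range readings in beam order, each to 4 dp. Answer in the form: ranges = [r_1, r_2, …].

beam 1: φ=-90°, α=60°
  d=(0.5000,0.8660)  start (5,5)  tX=1.1200 tY=0.3002  stride 1/|dx|=2.0000 1/|dy|=1.1547
    cross y-line → (5,6), t=0.3002 (wall)
  → r_1 = 0.3002
beam 2: φ=0°, α=150°
  d=(-0.8660,0.5000)  start (5,5)  tX=0.5081 tY=0.5200  stride 1/|dx|=1.1547 1/|dy|=2.0000
    cross x-line → (4,5), t=0.5081
    cross y-line → (4,6), t=0.5200 (wall)
  → r_2 = 0.5200
beam 3: φ=90°, α=240°
  d=(-0.5000,-0.8660)  start (5,5)  tX=0.8800 tY=0.8545  stride 1/|dx|=2.0000 1/|dy|=1.1547
    cross y-line → (5,4), t=0.8545
    cross x-line → (4,4), t=0.8800
    cross y-line → (4,3), t=2.0092
    cross x-line → (3,3), t=2.8800
    cross y-line → (3,2), t=3.1639
    cross y-line → (3,1), t=4.3186
    cross x-line → (2,1), t=4.8800
    cross y-line → (2,0), t=5.4733 (wall)
  → r_3 = 5.4733

ranges = [0.3002, 0.5200, 5.4733]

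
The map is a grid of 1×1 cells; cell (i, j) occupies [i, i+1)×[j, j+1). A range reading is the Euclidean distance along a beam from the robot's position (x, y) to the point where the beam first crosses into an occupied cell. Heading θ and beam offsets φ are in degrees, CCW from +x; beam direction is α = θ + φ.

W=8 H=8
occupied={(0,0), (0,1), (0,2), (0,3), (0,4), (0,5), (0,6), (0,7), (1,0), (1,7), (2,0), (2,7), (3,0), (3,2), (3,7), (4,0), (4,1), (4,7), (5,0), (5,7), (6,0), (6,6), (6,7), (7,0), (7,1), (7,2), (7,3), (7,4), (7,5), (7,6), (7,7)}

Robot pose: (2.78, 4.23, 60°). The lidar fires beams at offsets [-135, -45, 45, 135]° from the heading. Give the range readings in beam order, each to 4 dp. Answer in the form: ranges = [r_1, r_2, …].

beam 1: φ=-135°, α=285°
  d=(0.2588,-0.9659)  start (2,4)  tX=0.8500 tY=0.2381  stride 1/|dx|=3.8637 1/|dy|=1.0353
    cross y-line → (2,3), t=0.2381
    cross x-line → (3,3), t=0.8500
    cross y-line → (3,2), t=1.2734 (wall)
  → r_1 = 1.2734
beam 2: φ=-45°, α=15°
  d=(0.9659,0.2588)  start (2,4)  tX=0.2278 tY=2.9751  stride 1/|dx|=1.0353 1/|dy|=3.8637
    cross x-line → (3,4), t=0.2278
    cross x-line → (4,4), t=1.2630
    cross x-line → (5,4), t=2.2983
    cross y-line → (5,5), t=2.9751
    cross x-line → (6,5), t=3.3336
    cross x-line → (7,5), t=4.3689 (wall)
  → r_2 = 4.3689
beam 3: φ=45°, α=105°
  d=(-0.2588,0.9659)  start (2,4)  tX=3.0137 tY=0.7972  stride 1/|dx|=3.8637 1/|dy|=1.0353
    cross y-line → (2,5), t=0.7972
    cross y-line → (2,6), t=1.8324
    cross y-line → (2,7), t=2.8677 (wall)
  → r_3 = 2.8677
beam 4: φ=135°, α=195°
  d=(-0.9659,-0.2588)  start (2,4)  tX=0.8075 tY=0.8887  stride 1/|dx|=1.0353 1/|dy|=3.8637
    cross x-line → (1,4), t=0.8075
    cross y-line → (1,3), t=0.8887
    cross x-line → (0,3), t=1.8428 (wall)
  → r_4 = 1.8428

ranges = [1.2734, 4.3689, 2.8677, 1.8428]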